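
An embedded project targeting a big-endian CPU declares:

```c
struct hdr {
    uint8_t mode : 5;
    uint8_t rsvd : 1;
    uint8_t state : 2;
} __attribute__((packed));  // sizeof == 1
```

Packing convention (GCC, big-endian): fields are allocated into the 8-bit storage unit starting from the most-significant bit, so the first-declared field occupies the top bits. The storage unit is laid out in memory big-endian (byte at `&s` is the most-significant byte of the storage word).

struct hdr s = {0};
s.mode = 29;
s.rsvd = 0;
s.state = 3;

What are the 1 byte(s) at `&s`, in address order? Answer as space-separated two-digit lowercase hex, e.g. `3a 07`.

eb

mode (5b) val=29 bits=0x1d at bit 3: 0xe8
rsvd (1b) val=0 bits=0x0 at bit 2: 0xe8
state (2b) val=3 bits=0x3 at bit 0: 0xeb
word = 0xeb → big-endian bytes:
  [0]=0xeb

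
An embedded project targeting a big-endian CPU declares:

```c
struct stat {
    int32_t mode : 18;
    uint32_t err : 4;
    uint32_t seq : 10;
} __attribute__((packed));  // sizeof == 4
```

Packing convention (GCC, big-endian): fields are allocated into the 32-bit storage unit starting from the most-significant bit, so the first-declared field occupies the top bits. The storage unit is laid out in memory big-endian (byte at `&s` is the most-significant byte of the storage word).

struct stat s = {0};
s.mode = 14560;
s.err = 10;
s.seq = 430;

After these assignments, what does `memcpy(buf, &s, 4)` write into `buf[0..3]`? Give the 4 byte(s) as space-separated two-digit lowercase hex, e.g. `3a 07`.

[14+:18] mode=14560 & 0x3ffff = 0x38e0; word=0x0e380000
[10+:4] err=10 & 0xf = 0xa; word=0x0e382800
[0+:10] seq=430 & 0x3ff = 0x1ae; word=0x0e3829ae
word = 0x0e3829ae → big-endian bytes:
  [0]=0x0e  [1]=0x38  [2]=0x29  [3]=0xae

0e 38 29 ae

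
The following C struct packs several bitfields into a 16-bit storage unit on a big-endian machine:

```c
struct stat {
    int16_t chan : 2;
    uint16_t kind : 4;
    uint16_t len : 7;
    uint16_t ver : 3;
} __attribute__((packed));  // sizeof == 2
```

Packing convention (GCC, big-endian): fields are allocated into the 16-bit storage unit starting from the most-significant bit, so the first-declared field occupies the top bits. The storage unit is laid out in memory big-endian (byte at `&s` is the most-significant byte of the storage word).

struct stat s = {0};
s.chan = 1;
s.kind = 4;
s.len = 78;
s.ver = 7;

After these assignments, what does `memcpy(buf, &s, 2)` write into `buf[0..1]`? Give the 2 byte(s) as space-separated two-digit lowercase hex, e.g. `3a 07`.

52 77

chan (2b) val=1 bits=0x1 at bit 14: 0x4000
kind (4b) val=4 bits=0x4 at bit 10: 0x5000
len (7b) val=78 bits=0x4e at bit 3: 0x5270
ver (3b) val=7 bits=0x7 at bit 0: 0x5277
word = 0x5277 → big-endian bytes:
  [0]=0x52  [1]=0x77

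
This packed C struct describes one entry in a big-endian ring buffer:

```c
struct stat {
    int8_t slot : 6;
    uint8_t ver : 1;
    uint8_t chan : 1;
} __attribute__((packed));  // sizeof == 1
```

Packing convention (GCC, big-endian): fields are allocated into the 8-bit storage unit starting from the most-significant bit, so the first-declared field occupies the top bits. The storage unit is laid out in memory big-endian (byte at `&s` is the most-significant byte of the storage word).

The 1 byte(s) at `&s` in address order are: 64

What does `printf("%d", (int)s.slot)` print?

25

[0]=0x64 (big-endian) → word 0x64
slot:6 @ bit 2 → (0x64>>2)&0x3f = 0x19  ←
ver:1 @ bit 1 → (0x64>>1)&0x1 = 0x0
chan:1 @ bit 0 → (0x64>>0)&0x1 = 0x0
slot signed 6b, MSB=0: value = 25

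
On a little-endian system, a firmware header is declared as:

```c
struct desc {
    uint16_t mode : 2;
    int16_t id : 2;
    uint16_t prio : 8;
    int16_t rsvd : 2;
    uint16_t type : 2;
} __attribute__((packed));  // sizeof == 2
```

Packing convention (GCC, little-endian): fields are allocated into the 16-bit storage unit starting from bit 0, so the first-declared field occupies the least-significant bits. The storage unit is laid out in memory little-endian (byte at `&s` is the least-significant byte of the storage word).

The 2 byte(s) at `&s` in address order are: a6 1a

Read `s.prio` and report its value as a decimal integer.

170

[0]=0xa6 [1]=0x1a (little-endian) → word 0x1aa6
mode:2 @ bit 0 → (0x1aa6>>0)&0x3 = 0x2
id:2 @ bit 2 → (0x1aa6>>2)&0x3 = 0x1
prio:8 @ bit 4 → (0x1aa6>>4)&0xff = 0xaa  ←
rsvd:2 @ bit 12 → (0x1aa6>>12)&0x3 = 0x1
type:2 @ bit 14 → (0x1aa6>>14)&0x3 = 0x0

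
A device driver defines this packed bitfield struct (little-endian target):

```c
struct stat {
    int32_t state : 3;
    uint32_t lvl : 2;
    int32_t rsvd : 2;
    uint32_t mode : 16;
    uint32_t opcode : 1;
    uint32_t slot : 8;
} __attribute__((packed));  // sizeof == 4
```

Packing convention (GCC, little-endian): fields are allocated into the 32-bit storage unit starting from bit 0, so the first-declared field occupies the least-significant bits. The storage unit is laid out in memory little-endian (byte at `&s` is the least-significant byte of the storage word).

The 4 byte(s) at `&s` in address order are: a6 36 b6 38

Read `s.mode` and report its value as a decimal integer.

27757

[0]=0xa6 [1]=0x36 [2]=0xb6 [3]=0x38 (little-endian) → word 0x38b636a6
state:3 @ bit 0 → (0x38b636a6>>0)&0x7 = 0x6
lvl:2 @ bit 3 → (0x38b636a6>>3)&0x3 = 0x0
rsvd:2 @ bit 5 → (0x38b636a6>>5)&0x3 = 0x1
mode:16 @ bit 7 → (0x38b636a6>>7)&0xffff = 0x6c6d  ←
opcode:1 @ bit 23 → (0x38b636a6>>23)&0x1 = 0x1
slot:8 @ bit 24 → (0x38b636a6>>24)&0xff = 0x38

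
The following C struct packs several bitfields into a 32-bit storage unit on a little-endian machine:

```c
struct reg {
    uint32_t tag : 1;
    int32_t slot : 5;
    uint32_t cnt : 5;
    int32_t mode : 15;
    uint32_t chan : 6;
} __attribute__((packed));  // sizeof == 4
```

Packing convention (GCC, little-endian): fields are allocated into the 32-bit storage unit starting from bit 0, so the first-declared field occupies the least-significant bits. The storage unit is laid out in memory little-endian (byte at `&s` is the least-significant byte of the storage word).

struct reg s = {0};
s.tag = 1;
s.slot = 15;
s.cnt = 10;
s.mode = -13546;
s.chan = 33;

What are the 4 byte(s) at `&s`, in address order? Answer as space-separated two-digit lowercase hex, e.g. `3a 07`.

9f b2 58 86

tag:1 = 1 → 0x1 << 0 → word 0x00000001
slot:5 = 15 → 0xf << 1 → word 0x0000001f
cnt:5 = 10 → 0xa << 6 → word 0x0000029f
mode:15 = -13546 → 0x4b16 << 11 → word 0x0258b29f
chan:6 = 33 → 0x21 << 26 → word 0x8658b29f
word = 0x8658b29f → little-endian bytes:
  [0]=0x9f  [1]=0xb2  [2]=0x58  [3]=0x86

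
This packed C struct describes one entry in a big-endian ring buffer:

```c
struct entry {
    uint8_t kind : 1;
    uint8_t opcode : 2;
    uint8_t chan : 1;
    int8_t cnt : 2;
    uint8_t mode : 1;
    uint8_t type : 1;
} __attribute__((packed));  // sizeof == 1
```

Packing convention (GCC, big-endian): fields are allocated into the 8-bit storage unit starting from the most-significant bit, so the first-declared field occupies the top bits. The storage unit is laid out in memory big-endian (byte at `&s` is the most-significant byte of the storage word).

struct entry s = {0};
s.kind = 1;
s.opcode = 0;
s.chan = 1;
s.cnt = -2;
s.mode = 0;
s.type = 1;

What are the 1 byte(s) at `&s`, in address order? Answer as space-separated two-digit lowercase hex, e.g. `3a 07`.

[7+:1] kind=1 & 0x1 = 0x1; word=0x80
[5+:2] opcode=0 & 0x3 = 0x0; word=0x80
[4+:1] chan=1 & 0x1 = 0x1; word=0x90
[2+:2] cnt=-2 & 0x3 = 0x2; word=0x98
[1+:1] mode=0 & 0x1 = 0x0; word=0x98
[0+:1] type=1 & 0x1 = 0x1; word=0x99
word = 0x99 → big-endian bytes:
  [0]=0x99

99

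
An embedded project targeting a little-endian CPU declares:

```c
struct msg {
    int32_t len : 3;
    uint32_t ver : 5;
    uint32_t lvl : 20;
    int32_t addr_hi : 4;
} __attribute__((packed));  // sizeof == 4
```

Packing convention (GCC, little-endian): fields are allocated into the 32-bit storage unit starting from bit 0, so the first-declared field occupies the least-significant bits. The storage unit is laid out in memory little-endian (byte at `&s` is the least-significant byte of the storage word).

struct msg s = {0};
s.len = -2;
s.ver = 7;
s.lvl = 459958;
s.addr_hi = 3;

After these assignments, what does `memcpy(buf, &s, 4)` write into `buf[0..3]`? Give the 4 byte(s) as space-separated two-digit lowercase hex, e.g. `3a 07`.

len:3 = -2 → 0x6 << 0 → word 0x00000006
ver:5 = 7 → 0x7 << 3 → word 0x0000003e
lvl:20 = 459958 → 0x704b6 << 8 → word 0x0704b63e
addr_hi:4 = 3 → 0x3 << 28 → word 0x3704b63e
word = 0x3704b63e → little-endian bytes:
  [0]=0x3e  [1]=0xb6  [2]=0x04  [3]=0x37

3e b6 04 37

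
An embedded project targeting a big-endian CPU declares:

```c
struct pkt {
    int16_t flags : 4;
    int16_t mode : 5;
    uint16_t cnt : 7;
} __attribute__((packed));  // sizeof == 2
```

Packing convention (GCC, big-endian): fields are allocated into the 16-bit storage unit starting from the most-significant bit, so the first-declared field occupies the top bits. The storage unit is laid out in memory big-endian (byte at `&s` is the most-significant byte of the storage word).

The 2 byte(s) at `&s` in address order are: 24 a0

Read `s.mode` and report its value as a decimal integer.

9

[0]=0x24 [1]=0xa0 (big-endian) → word 0x24a0
flags:4 @ bit 12 → (0x24a0>>12)&0xf = 0x2
mode:5 @ bit 7 → (0x24a0>>7)&0x1f = 0x9  ←
cnt:7 @ bit 0 → (0x24a0>>0)&0x7f = 0x20
mode signed 5b, MSB=0: value = 9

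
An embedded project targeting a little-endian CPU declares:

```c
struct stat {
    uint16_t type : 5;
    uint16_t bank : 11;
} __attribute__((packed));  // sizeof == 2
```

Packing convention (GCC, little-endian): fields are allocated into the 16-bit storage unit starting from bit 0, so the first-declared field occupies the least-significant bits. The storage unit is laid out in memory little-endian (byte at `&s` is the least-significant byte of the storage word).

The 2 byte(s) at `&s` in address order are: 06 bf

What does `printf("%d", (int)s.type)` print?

6

[0]=0x06 [1]=0xbf (little-endian) → word 0xbf06
type:5 @ bit 0 → (0xbf06>>0)&0x1f = 0x6  ←
bank:11 @ bit 5 → (0xbf06>>5)&0x7ff = 0x5f8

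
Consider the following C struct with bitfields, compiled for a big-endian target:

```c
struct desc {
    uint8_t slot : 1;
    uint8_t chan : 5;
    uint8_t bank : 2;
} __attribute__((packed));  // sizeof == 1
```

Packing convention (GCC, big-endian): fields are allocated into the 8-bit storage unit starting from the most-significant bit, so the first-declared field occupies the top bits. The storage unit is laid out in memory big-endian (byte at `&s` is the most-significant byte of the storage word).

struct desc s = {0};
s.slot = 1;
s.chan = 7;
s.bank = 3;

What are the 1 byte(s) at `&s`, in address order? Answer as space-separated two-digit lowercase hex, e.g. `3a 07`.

9f

[7+:1] slot=1 & 0x1 = 0x1; word=0x80
[2+:5] chan=7 & 0x1f = 0x7; word=0x9c
[0+:2] bank=3 & 0x3 = 0x3; word=0x9f
word = 0x9f → big-endian bytes:
  [0]=0x9f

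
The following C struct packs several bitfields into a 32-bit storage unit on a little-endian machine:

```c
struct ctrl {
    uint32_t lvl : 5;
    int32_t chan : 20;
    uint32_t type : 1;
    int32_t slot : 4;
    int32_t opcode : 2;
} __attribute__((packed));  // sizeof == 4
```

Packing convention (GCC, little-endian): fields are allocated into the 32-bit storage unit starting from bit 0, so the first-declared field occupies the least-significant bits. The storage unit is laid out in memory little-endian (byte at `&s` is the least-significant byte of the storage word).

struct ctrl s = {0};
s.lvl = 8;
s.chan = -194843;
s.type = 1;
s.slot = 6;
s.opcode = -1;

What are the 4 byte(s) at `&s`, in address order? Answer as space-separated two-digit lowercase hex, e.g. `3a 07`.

a8 dc a0 db

lvl:5 = 8 → 0x8 << 0 → word 0x00000008
chan:20 = -194843 → 0xd06e5 << 5 → word 0x01a0dca8
type:1 = 1 → 0x1 << 25 → word 0x03a0dca8
slot:4 = 6 → 0x6 << 26 → word 0x1ba0dca8
opcode:2 = -1 → 0x3 << 30 → word 0xdba0dca8
word = 0xdba0dca8 → little-endian bytes:
  [0]=0xa8  [1]=0xdc  [2]=0xa0  [3]=0xdb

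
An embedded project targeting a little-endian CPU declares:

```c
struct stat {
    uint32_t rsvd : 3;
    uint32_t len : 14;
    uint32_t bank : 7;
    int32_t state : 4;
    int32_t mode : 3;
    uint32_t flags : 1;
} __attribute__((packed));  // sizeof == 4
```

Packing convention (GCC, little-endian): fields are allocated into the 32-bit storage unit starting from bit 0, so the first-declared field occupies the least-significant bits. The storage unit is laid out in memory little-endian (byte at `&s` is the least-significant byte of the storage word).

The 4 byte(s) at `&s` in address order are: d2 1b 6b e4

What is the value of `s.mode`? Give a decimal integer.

-2

[0]=0xd2 [1]=0x1b [2]=0x6b [3]=0xe4 (little-endian) → word 0xe46b1bd2
rsvd:3 @ bit 0 → (0xe46b1bd2>>0)&0x7 = 0x2
len:14 @ bit 3 → (0xe46b1bd2>>3)&0x3fff = 0x237a
bank:7 @ bit 17 → (0xe46b1bd2>>17)&0x7f = 0x35
state:4 @ bit 24 → (0xe46b1bd2>>24)&0xf = 0x4
mode:3 @ bit 28 → (0xe46b1bd2>>28)&0x7 = 0x6  ←
flags:1 @ bit 31 → (0xe46b1bd2>>31)&0x1 = 0x1
mode signed 3b, MSB=1: 6 - 8 = -2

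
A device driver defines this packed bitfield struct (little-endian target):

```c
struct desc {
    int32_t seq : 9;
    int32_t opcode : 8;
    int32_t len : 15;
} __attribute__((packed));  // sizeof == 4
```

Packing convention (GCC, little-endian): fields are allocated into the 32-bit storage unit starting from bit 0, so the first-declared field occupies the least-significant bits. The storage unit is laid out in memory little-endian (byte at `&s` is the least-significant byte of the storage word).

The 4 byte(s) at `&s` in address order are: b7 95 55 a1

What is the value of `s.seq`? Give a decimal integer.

[0]=0xb7 [1]=0x95 [2]=0x55 [3]=0xa1 (little-endian) → word 0xa15595b7
seq:9 @ bit 0 → (0xa15595b7>>0)&0x1ff = 0x1b7  ←
opcode:8 @ bit 9 → (0xa15595b7>>9)&0xff = 0xca
len:15 @ bit 17 → (0xa15595b7>>17)&0x7fff = 0x50aa
seq signed 9b, MSB=1: 439 - 512 = -73

-73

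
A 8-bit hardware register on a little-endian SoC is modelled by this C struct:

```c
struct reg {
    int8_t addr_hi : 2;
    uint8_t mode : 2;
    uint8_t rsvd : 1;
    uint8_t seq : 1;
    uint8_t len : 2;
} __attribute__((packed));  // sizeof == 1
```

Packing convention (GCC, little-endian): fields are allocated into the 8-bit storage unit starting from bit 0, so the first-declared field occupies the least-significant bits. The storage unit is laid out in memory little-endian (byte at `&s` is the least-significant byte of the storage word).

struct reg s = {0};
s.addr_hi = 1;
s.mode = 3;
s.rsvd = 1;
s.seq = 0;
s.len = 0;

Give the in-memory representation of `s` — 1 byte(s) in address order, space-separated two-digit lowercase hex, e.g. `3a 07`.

1d

addr_hi (2b) val=1 bits=0x1 at bit 0: 0x01
mode (2b) val=3 bits=0x3 at bit 2: 0x0d
rsvd (1b) val=1 bits=0x1 at bit 4: 0x1d
seq (1b) val=0 bits=0x0 at bit 5: 0x1d
len (2b) val=0 bits=0x0 at bit 6: 0x1d
word = 0x1d → little-endian bytes:
  [0]=0x1d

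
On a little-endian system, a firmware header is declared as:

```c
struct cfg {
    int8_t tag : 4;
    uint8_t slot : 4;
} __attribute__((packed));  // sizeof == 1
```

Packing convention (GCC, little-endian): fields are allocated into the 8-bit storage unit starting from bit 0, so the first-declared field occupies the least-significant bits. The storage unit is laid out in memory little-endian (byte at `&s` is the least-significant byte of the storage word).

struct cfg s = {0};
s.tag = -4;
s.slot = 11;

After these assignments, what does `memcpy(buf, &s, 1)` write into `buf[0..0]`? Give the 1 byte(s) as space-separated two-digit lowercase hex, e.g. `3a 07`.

bc

[0+:4] tag=-4 & 0xf = 0xc; word=0x0c
[4+:4] slot=11 & 0xf = 0xb; word=0xbc
word = 0xbc → little-endian bytes:
  [0]=0xbc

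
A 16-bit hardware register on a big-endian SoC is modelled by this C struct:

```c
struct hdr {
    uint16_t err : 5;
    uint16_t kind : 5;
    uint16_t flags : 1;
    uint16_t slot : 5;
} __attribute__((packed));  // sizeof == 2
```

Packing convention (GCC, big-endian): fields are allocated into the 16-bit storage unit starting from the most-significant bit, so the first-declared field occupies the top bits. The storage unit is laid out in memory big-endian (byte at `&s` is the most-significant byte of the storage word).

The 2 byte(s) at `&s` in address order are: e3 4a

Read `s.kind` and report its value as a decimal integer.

[0]=0xe3 [1]=0x4a (big-endian) → word 0xe34a
err:5 @ bit 11 → (0xe34a>>11)&0x1f = 0x1c
kind:5 @ bit 6 → (0xe34a>>6)&0x1f = 0xd  ←
flags:1 @ bit 5 → (0xe34a>>5)&0x1 = 0x0
slot:5 @ bit 0 → (0xe34a>>0)&0x1f = 0xa

13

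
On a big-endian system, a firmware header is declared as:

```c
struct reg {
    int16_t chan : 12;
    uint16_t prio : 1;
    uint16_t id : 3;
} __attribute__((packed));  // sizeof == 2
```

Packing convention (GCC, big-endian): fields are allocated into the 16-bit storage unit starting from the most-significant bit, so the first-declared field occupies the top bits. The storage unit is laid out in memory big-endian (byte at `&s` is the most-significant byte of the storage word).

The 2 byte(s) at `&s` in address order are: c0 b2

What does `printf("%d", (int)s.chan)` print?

-1013

[0]=0xc0 [1]=0xb2 (big-endian) → word 0xc0b2
chan:12 @ bit 4 → (0xc0b2>>4)&0xfff = 0xc0b  ←
prio:1 @ bit 3 → (0xc0b2>>3)&0x1 = 0x0
id:3 @ bit 0 → (0xc0b2>>0)&0x7 = 0x2
chan signed 12b, MSB=1: 3083 - 4096 = -1013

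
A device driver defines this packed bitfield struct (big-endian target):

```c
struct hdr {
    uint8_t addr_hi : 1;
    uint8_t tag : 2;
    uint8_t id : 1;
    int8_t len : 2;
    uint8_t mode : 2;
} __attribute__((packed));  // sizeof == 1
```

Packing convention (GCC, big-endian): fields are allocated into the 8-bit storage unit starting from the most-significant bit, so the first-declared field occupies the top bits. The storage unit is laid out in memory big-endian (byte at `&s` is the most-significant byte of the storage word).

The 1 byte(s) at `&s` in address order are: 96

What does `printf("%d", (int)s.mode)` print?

[0]=0x96 (big-endian) → word 0x96
addr_hi [7+:1] = (word>>7) & 0x1 = 1
tag [5+:2] = (word>>5) & 0x3 = 0
id [4+:1] = (word>>4) & 0x1 = 1
len [2+:2] = (word>>2) & 0x3 = 1
mode [0+:2] = (word>>0) & 0x3 = 2  ←

2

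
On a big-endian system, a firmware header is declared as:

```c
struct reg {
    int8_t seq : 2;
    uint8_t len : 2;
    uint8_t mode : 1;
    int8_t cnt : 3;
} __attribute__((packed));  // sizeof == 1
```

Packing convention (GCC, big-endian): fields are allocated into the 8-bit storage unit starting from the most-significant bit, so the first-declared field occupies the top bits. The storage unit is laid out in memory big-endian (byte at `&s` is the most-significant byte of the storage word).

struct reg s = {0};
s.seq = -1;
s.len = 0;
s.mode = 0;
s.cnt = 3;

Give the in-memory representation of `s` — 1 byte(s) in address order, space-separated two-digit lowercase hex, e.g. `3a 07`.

[6+:2] seq=-1 & 0x3 = 0x3; word=0xc0
[4+:2] len=0 & 0x3 = 0x0; word=0xc0
[3+:1] mode=0 & 0x1 = 0x0; word=0xc0
[0+:3] cnt=3 & 0x7 = 0x3; word=0xc3
word = 0xc3 → big-endian bytes:
  [0]=0xc3

c3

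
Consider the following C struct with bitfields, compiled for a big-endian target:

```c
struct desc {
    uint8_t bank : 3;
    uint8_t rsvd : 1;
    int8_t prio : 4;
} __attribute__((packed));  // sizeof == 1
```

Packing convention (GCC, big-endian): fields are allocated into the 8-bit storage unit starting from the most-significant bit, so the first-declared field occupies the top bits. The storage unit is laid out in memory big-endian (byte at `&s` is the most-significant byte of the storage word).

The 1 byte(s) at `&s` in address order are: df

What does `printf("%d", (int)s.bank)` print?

[0]=0xdf (big-endian) → word 0xdf
bank [5+:3] = (word>>5) & 0x7 = 6  ←
rsvd [4+:1] = (word>>4) & 0x1 = 1
prio [0+:4] = (word>>0) & 0xf = 15

6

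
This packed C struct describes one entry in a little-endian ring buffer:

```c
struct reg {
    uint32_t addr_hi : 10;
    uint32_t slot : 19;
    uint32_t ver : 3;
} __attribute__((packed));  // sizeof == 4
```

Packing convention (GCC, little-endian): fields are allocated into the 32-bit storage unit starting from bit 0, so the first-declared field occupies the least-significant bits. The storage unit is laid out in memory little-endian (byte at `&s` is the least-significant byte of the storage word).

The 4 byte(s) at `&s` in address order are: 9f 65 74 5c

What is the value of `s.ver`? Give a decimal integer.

2

[0]=0x9f [1]=0x65 [2]=0x74 [3]=0x5c (little-endian) → word 0x5c74659f
addr_hi:10 @ bit 0 → (0x5c74659f>>0)&0x3ff = 0x19f
slot:19 @ bit 10 → (0x5c74659f>>10)&0x7ffff = 0x71d19
ver:3 @ bit 29 → (0x5c74659f>>29)&0x7 = 0x2  ←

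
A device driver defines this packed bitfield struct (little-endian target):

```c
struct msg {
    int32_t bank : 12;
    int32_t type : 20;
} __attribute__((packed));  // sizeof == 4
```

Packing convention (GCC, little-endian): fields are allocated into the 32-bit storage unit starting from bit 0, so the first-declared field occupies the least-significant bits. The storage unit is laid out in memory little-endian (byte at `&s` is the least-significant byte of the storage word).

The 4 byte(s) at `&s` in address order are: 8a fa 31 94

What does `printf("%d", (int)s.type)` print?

[0]=0x8a [1]=0xfa [2]=0x31 [3]=0x94 (little-endian) → word 0x9431fa8a
bank [0+:12] = (word>>0) & 0xfff = 2698
type [12+:20] = (word>>12) & 0xfffff = 607007  ←
type signed 20b, MSB=1: 607007 - 1048576 = -441569

-441569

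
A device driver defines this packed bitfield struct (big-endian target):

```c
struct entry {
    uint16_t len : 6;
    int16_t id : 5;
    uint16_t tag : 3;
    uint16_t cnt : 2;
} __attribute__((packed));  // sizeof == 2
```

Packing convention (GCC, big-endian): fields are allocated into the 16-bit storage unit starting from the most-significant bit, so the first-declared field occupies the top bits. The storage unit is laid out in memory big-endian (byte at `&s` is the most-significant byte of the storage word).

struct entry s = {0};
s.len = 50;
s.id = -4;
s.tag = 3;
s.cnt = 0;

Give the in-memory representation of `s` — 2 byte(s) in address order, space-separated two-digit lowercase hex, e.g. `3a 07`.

len (6b) val=50 bits=0x32 at bit 10: 0xc800
id (5b) val=-4 bits=0x1c at bit 5: 0xcb80
tag (3b) val=3 bits=0x3 at bit 2: 0xcb8c
cnt (2b) val=0 bits=0x0 at bit 0: 0xcb8c
word = 0xcb8c → big-endian bytes:
  [0]=0xcb  [1]=0x8c

cb 8c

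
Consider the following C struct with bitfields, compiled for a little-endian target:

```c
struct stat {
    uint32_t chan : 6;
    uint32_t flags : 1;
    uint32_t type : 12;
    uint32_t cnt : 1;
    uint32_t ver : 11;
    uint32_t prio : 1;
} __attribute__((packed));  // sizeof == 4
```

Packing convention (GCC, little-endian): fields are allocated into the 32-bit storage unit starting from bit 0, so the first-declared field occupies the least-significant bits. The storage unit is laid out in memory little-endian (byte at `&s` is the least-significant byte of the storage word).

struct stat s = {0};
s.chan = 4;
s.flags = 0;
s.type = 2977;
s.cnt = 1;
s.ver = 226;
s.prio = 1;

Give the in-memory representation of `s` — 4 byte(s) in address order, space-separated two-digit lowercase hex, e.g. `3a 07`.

84 d0 2d 8e

[0+:6] chan=4 & 0x3f = 0x4; word=0x00000004
[6+:1] flags=0 & 0x1 = 0x0; word=0x00000004
[7+:12] type=2977 & 0xfff = 0xba1; word=0x0005d084
[19+:1] cnt=1 & 0x1 = 0x1; word=0x000dd084
[20+:11] ver=226 & 0x7ff = 0xe2; word=0x0e2dd084
[31+:1] prio=1 & 0x1 = 0x1; word=0x8e2dd084
word = 0x8e2dd084 → little-endian bytes:
  [0]=0x84  [1]=0xd0  [2]=0x2d  [3]=0x8e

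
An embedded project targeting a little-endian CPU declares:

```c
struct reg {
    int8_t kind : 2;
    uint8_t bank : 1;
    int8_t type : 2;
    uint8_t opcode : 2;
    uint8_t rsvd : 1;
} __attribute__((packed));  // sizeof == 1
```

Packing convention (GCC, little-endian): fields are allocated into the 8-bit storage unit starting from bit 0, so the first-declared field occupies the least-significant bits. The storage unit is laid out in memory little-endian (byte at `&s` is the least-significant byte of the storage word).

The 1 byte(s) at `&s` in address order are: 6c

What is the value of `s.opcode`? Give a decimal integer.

[0]=0x6c (little-endian) → word 0x6c
kind [0+:2] = (word>>0) & 0x3 = 0
bank [2+:1] = (word>>2) & 0x1 = 1
type [3+:2] = (word>>3) & 0x3 = 1
opcode [5+:2] = (word>>5) & 0x3 = 3  ←
rsvd [7+:1] = (word>>7) & 0x1 = 0

3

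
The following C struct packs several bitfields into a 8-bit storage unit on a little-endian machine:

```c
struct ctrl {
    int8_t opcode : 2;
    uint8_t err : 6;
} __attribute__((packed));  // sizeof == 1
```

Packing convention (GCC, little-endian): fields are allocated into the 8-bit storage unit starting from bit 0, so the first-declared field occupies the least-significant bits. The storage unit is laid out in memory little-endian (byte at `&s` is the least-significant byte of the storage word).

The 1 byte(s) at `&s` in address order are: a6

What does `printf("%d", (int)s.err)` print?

41

[0]=0xa6 (little-endian) → word 0xa6
opcode:2 @ bit 0 → (0xa6>>0)&0x3 = 0x2
err:6 @ bit 2 → (0xa6>>2)&0x3f = 0x29  ←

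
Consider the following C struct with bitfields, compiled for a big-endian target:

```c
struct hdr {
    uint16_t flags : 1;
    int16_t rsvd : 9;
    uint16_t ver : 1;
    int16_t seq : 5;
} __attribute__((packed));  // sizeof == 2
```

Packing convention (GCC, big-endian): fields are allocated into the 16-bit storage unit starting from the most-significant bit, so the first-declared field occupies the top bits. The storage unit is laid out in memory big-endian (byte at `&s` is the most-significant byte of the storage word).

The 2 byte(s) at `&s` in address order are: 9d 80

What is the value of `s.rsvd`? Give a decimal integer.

118

[0]=0x9d [1]=0x80 (big-endian) → word 0x9d80
flags [15+:1] = (word>>15) & 0x1 = 1
rsvd [6+:9] = (word>>6) & 0x1ff = 118  ←
ver [5+:1] = (word>>5) & 0x1 = 0
seq [0+:5] = (word>>0) & 0x1f = 0
rsvd signed 9b, MSB=0: value = 118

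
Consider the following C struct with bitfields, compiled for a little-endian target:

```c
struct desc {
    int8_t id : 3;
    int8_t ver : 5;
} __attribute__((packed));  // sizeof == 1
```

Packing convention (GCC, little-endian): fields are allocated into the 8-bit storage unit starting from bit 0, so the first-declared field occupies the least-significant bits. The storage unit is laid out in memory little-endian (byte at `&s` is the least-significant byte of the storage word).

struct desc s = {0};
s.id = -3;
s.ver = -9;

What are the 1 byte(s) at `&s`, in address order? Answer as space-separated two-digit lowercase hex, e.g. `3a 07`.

bd

[0+:3] id=-3 & 0x7 = 0x5; word=0x05
[3+:5] ver=-9 & 0x1f = 0x17; word=0xbd
word = 0xbd → little-endian bytes:
  [0]=0xbd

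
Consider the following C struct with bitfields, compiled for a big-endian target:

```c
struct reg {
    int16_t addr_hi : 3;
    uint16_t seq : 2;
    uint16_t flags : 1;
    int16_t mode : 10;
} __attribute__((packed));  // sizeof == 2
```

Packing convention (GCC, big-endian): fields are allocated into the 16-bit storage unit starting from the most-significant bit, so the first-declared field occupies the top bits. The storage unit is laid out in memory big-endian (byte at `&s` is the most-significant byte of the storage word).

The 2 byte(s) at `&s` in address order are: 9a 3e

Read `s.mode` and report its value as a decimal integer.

[0]=0x9a [1]=0x3e (big-endian) → word 0x9a3e
addr_hi:3 @ bit 13 → (0x9a3e>>13)&0x7 = 0x4
seq:2 @ bit 11 → (0x9a3e>>11)&0x3 = 0x3
flags:1 @ bit 10 → (0x9a3e>>10)&0x1 = 0x0
mode:10 @ bit 0 → (0x9a3e>>0)&0x3ff = 0x23e  ←
mode signed 10b, MSB=1: 574 - 1024 = -450

-450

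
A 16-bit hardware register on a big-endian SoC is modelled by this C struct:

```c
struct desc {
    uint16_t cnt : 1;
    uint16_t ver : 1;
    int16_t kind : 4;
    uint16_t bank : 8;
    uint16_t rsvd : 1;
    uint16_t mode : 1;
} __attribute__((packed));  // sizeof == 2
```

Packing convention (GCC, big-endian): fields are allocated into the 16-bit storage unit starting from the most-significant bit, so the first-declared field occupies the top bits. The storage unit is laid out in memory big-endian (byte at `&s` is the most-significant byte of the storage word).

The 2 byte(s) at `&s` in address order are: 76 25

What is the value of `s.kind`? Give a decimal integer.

-3

[0]=0x76 [1]=0x25 (big-endian) → word 0x7625
cnt [15+:1] = (word>>15) & 0x1 = 0
ver [14+:1] = (word>>14) & 0x1 = 1
kind [10+:4] = (word>>10) & 0xf = 13  ←
bank [2+:8] = (word>>2) & 0xff = 137
rsvd [1+:1] = (word>>1) & 0x1 = 0
mode [0+:1] = (word>>0) & 0x1 = 1
kind signed 4b, MSB=1: 13 - 16 = -3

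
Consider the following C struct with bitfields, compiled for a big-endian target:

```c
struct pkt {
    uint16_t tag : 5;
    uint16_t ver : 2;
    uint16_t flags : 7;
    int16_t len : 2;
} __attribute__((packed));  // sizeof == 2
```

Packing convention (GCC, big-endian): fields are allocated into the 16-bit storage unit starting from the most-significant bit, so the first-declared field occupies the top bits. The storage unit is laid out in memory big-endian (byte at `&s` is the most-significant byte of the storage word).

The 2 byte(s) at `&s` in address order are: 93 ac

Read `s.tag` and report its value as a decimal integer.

18

[0]=0x93 [1]=0xac (big-endian) → word 0x93ac
tag [11+:5] = (word>>11) & 0x1f = 18  ←
ver [9+:2] = (word>>9) & 0x3 = 1
flags [2+:7] = (word>>2) & 0x7f = 107
len [0+:2] = (word>>0) & 0x3 = 0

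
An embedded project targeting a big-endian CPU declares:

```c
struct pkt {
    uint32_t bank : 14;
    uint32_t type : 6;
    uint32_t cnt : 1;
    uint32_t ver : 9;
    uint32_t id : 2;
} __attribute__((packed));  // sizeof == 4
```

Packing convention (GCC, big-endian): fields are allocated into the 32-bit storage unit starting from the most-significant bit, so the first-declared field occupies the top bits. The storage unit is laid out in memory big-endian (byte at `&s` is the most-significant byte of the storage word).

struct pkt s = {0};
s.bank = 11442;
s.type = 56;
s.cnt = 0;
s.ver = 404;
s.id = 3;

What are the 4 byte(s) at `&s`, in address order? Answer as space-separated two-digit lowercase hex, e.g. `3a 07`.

bank:14 = 11442 → 0x2cb2 << 18 → word 0xb2c80000
type:6 = 56 → 0x38 << 12 → word 0xb2cb8000
cnt:1 = 0 → 0x0 << 11 → word 0xb2cb8000
ver:9 = 404 → 0x194 << 2 → word 0xb2cb8650
id:2 = 3 → 0x3 << 0 → word 0xb2cb8653
word = 0xb2cb8653 → big-endian bytes:
  [0]=0xb2  [1]=0xcb  [2]=0x86  [3]=0x53

b2 cb 86 53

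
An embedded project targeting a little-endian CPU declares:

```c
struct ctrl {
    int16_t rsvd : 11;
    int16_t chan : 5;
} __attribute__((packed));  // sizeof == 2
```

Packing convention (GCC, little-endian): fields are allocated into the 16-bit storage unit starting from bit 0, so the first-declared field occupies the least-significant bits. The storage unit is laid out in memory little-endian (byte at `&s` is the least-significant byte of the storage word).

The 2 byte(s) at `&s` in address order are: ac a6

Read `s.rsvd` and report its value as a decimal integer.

[0]=0xac [1]=0xa6 (little-endian) → word 0xa6ac
rsvd [0+:11] = (word>>0) & 0x7ff = 1708  ←
chan [11+:5] = (word>>11) & 0x1f = 20
rsvd signed 11b, MSB=1: 1708 - 2048 = -340

-340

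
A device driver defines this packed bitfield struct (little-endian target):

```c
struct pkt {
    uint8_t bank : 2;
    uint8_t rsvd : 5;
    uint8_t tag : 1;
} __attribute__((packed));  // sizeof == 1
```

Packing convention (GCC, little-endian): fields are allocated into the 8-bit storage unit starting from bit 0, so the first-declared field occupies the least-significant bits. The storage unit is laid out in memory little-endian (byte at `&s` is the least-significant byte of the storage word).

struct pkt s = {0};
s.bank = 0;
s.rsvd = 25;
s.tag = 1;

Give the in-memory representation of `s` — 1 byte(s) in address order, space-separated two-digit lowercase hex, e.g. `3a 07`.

e4

bank (2b) val=0 bits=0x0 at bit 0: 0x00
rsvd (5b) val=25 bits=0x19 at bit 2: 0x64
tag (1b) val=1 bits=0x1 at bit 7: 0xe4
word = 0xe4 → little-endian bytes:
  [0]=0xe4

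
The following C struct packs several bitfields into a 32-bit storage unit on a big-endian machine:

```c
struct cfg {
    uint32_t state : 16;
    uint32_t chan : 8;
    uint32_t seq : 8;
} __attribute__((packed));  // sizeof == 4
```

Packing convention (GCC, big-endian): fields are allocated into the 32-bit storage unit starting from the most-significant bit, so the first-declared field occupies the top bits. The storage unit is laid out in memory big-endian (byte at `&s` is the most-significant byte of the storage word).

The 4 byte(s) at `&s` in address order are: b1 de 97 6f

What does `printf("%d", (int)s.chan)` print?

[0]=0xb1 [1]=0xde [2]=0x97 [3]=0x6f (big-endian) → word 0xb1de976f
state:16 @ bit 16 → (0xb1de976f>>16)&0xffff = 0xb1de
chan:8 @ bit 8 → (0xb1de976f>>8)&0xff = 0x97  ←
seq:8 @ bit 0 → (0xb1de976f>>0)&0xff = 0x6f

151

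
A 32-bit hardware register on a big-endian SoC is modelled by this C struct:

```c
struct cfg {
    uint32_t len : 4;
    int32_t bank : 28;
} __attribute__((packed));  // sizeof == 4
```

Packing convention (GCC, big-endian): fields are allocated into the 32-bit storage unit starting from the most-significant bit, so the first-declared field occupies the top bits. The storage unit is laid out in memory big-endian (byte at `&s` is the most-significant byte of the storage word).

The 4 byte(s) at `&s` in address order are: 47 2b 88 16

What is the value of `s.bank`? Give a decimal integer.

120293398

[0]=0x47 [1]=0x2b [2]=0x88 [3]=0x16 (big-endian) → word 0x472b8816
len:4 @ bit 28 → (0x472b8816>>28)&0xf = 0x4
bank:28 @ bit 0 → (0x472b8816>>0)&0xfffffff = 0x72b8816  ←
bank signed 28b, MSB=0: value = 120293398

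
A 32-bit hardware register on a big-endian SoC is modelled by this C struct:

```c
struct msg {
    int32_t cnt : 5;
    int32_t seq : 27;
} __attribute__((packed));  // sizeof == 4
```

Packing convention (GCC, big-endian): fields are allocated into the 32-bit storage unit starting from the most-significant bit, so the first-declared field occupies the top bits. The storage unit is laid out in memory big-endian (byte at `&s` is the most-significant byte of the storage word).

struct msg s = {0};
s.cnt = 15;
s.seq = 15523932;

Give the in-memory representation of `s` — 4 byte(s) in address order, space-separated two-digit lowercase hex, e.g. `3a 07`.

78 ec e0 5c

cnt (5b) val=15 bits=0xf at bit 27: 0x78000000
seq (27b) val=15523932 bits=0xece05c at bit 0: 0x78ece05c
word = 0x78ece05c → big-endian bytes:
  [0]=0x78  [1]=0xec  [2]=0xe0  [3]=0x5c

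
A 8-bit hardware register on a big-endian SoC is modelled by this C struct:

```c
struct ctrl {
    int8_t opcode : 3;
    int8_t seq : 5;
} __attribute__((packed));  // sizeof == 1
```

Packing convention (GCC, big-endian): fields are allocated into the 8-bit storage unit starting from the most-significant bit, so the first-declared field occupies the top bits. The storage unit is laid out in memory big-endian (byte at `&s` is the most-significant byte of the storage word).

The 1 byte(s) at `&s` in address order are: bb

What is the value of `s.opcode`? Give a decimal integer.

-3

[0]=0xbb (big-endian) → word 0xbb
opcode [5+:3] = (word>>5) & 0x7 = 5  ←
seq [0+:5] = (word>>0) & 0x1f = 27
opcode signed 3b, MSB=1: 5 - 8 = -3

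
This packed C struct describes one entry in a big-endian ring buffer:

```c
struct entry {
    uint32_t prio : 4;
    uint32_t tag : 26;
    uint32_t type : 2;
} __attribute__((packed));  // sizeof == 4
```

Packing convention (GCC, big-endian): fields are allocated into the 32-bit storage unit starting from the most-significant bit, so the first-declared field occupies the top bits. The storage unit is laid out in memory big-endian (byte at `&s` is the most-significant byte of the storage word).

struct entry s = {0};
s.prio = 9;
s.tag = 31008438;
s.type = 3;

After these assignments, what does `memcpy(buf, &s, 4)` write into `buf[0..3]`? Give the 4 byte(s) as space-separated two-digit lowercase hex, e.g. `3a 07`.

97 64 9a db

[28+:4] prio=9 & 0xf = 0x9; word=0x90000000
[2+:26] tag=31008438 & 0x3ffffff = 0x1d926b6; word=0x97649ad8
[0+:2] type=3 & 0x3 = 0x3; word=0x97649adb
word = 0x97649adb → big-endian bytes:
  [0]=0x97  [1]=0x64  [2]=0x9a  [3]=0xdb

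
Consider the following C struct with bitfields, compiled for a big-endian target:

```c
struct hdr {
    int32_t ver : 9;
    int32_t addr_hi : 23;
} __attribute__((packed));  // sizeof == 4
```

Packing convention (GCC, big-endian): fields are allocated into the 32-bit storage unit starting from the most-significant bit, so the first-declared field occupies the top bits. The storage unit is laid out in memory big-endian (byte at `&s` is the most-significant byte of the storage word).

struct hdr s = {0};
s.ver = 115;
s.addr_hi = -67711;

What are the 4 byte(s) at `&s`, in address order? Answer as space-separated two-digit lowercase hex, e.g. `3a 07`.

[23+:9] ver=115 & 0x1ff = 0x73; word=0x39800000
[0+:23] addr_hi=-67711 & 0x7fffff = 0x7ef781; word=0x39fef781
word = 0x39fef781 → big-endian bytes:
  [0]=0x39  [1]=0xfe  [2]=0xf7  [3]=0x81

39 fe f7 81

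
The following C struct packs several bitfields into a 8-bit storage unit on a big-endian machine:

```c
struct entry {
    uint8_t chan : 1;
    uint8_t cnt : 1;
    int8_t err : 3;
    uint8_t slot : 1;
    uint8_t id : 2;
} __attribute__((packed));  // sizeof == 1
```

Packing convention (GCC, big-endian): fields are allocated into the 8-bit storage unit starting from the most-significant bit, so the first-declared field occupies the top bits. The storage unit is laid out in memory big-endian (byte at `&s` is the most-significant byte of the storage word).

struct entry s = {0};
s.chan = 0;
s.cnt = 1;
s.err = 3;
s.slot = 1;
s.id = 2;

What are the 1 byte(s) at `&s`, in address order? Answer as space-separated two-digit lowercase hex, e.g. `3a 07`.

chan:1 = 0 → 0x0 << 7 → word 0x00
cnt:1 = 1 → 0x1 << 6 → word 0x40
err:3 = 3 → 0x3 << 3 → word 0x58
slot:1 = 1 → 0x1 << 2 → word 0x5c
id:2 = 2 → 0x2 << 0 → word 0x5e
word = 0x5e → big-endian bytes:
  [0]=0x5e

5e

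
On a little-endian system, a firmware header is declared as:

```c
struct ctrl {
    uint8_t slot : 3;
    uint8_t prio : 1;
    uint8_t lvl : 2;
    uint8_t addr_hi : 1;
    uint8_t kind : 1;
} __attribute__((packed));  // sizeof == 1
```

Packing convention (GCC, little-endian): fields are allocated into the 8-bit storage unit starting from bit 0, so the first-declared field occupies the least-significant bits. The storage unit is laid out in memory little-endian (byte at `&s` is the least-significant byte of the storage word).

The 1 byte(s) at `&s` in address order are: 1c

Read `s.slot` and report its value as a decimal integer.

[0]=0x1c (little-endian) → word 0x1c
slot:3 @ bit 0 → (0x1c>>0)&0x7 = 0x4  ←
prio:1 @ bit 3 → (0x1c>>3)&0x1 = 0x1
lvl:2 @ bit 4 → (0x1c>>4)&0x3 = 0x1
addr_hi:1 @ bit 6 → (0x1c>>6)&0x1 = 0x0
kind:1 @ bit 7 → (0x1c>>7)&0x1 = 0x0

4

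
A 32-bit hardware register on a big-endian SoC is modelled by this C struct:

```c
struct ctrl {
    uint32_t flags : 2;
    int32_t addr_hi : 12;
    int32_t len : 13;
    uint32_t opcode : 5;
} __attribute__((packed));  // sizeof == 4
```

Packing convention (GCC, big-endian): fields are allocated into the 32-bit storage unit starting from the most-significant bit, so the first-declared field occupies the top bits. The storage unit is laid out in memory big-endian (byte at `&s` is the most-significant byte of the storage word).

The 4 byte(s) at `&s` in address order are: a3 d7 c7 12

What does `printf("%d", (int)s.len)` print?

-456

[0]=0xa3 [1]=0xd7 [2]=0xc7 [3]=0x12 (big-endian) → word 0xa3d7c712
flags [30+:2] = (word>>30) & 0x3 = 2
addr_hi [18+:12] = (word>>18) & 0xfff = 2293
len [5+:13] = (word>>5) & 0x1fff = 7736  ←
opcode [0+:5] = (word>>0) & 0x1f = 18
len signed 13b, MSB=1: 7736 - 8192 = -456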